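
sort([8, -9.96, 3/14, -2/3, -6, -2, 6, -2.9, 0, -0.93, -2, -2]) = [-9.96, -6, -2.9, -2, -2, -2, -0.93, -2/3, 0, 3/14, 6, 8]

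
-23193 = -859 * 27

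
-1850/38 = -925/19 ≈ -48.68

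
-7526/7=-1075 - 1/7 ≈ -1075.14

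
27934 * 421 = 11760214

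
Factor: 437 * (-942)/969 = -1 * 2^1 * 17^(-1) * 23^1 * 157^1 = -7222/17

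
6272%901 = 866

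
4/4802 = 2/2401 ≈ 0.000833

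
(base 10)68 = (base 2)1000100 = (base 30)28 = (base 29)2a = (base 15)48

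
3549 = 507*7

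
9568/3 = 3189 + 1/3 ≈ 3189.33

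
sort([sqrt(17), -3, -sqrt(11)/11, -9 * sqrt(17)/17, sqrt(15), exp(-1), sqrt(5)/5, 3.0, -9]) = [-9, -3, -9 * sqrt(17)/17, -sqrt(11)/11, exp(-1), sqrt(5)/5, 3.0, sqrt(15), sqrt(17)]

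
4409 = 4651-242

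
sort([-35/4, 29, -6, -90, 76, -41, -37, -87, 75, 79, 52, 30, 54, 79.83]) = [-90, -87, -41, -37, -35/4, -6, 29, 30, 52, 54, 75, 76, 79, 79.83]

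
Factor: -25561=-1*25561^1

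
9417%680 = 577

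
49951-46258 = 3693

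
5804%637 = 71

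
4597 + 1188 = 5785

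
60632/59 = 1027 + 39/59≈1027.66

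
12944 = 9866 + 3078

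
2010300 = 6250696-4240396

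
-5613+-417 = -6030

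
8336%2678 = 302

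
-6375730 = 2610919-8986649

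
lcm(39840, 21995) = 2111520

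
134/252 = 67/126 ≈ 0.532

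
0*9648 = 0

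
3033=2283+750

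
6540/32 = 204 + 3/8 ≈ 204.38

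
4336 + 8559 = 12895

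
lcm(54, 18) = 54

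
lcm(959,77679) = 77679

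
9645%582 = 333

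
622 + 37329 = 37951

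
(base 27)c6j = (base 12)5201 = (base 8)21341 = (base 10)8929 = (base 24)fc1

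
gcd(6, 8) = 2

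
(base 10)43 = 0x2b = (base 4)223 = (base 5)133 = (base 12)37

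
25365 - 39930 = -14565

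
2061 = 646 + 1415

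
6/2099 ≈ 0.00286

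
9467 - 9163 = 304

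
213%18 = 15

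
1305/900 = 1 + 9/20 = 1.45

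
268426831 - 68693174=199733657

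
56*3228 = 180768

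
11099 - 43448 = -32349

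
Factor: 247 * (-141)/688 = -1 * 2^(-4) * 3^1 * 13^1 * 19^1 * 43^(-1) * 47^1 = -34827/688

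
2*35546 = 71092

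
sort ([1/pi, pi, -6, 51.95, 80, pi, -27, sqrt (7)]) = [-27, -6, 1/pi, sqrt (7), pi, pi, 51.95, 80]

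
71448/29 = 2463+21/29 ≈ 2463.72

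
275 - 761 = -486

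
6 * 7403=44418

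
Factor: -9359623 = -1*7^1*13^1*163^1*631^1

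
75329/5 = 15065+4/5 = 15065.80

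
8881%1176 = 649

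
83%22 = 17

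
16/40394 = 8/20197 ≈ 0.000396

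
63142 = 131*482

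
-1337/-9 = 148 + 5/9 ≈ 148.56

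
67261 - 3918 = 63343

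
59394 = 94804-35410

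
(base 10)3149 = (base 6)22325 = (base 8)6115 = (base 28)40d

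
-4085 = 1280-5365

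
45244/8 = 11311/2 = 5655.50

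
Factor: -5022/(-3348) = 2^(-1) * 3^1 = 3/2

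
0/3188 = 0 = 0.00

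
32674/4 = 8168 + 1/2 = 8168.50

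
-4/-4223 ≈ 0.000947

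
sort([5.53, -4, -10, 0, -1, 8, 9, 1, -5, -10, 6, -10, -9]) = [-10, -10, -10, -9, -5, -4, -1, 0, 1, 5.53, 6, 8, 9]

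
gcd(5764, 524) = 524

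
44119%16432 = 11255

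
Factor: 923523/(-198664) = -1*2^(-3)*3^1*19^(-1)*73^1*1307^(-1)*4217^1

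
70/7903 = 10/1129 ≈ 0.00886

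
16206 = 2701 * 6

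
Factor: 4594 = 2^1 * 2297^1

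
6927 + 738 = 7665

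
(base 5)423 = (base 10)113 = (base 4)1301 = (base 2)1110001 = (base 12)95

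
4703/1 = 4703 = 4703.00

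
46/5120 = 23/2560 ≈ 0.00898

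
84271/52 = 1620 + 31/52 ≈ 1620.60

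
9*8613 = 77517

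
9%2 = 1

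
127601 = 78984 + 48617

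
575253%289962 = 285291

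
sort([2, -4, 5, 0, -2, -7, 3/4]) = [-7, -4, -2, 0, 3/4, 2, 5]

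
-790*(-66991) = 52922890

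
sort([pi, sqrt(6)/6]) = [sqrt(6)/6, pi]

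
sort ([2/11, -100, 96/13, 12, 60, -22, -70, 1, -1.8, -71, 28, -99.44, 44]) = [-100, -99.44, -71, -70, -22, -1.8, 2/11, 1, 96/13, 12, 28, 44, 60]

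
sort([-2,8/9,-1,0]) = [-2,-1,0,8/9]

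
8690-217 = 8473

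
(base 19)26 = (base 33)1b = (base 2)101100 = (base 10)44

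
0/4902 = 0 = 0.00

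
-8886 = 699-9585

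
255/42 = 85/14 ≈ 6.07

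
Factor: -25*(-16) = 2^4*5^2 = 400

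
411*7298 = 2999478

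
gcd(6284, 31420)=6284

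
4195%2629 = 1566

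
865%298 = 269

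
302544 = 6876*44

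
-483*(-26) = 12558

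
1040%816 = 224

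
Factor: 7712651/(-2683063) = -1 * 19^1 * 89^1 * 4561^1 * 2683063^(-1)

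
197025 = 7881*25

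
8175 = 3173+5002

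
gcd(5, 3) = 1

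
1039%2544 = 1039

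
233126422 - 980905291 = -747778869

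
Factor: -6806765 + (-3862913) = -1*2^1*19^1*59^1*4759^1 = -10669678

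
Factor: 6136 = 2^3*13^1*59^1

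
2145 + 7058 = 9203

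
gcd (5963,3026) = 89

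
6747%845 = 832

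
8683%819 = 493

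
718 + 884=1602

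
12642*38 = 480396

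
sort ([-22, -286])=[-286, -22]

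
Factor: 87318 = 2^1*3^4*7^2*11^1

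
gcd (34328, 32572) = 4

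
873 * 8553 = 7466769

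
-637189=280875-918064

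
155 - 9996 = -9841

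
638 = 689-51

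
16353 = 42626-26273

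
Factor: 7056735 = 3^1*5^1*7^2*9601^1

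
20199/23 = 878+5/23 ≈ 878.22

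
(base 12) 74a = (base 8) 2052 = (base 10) 1066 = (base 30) 15g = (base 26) 1f0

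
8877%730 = 117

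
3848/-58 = -66-10/29 ≈ -66.34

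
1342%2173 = 1342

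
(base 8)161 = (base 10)113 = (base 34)3b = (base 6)305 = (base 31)3k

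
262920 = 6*43820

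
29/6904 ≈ 0.00420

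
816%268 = 12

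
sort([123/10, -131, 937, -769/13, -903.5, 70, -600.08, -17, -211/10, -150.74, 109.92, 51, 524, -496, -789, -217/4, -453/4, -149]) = [-903.5, -789, -600.08, -496, -150.74, -149, -131, -453/4, -769/13, -217/4, -211/10, -17, 123/10, 51, 70, 109.92, 524, 937]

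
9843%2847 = 1302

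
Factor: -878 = -1*2^1*439^1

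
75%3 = 0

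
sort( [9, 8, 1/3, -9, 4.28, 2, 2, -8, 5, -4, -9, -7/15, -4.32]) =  [-9, -9, -8, -4.32, -4, -7/15, 1/3, 2, 2, 4.28, 5, 8, 9]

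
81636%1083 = 411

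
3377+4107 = 7484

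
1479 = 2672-1193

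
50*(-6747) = -337350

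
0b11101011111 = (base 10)1887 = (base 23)3d1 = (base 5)30022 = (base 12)1113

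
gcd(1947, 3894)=1947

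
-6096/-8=762=762.00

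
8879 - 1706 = 7173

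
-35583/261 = -409/3 ≈ -136.33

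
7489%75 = 64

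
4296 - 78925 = -74629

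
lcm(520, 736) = 47840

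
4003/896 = 4 + 419/896 ≈ 4.47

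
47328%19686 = 7956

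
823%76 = 63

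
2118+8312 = 10430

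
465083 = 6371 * 73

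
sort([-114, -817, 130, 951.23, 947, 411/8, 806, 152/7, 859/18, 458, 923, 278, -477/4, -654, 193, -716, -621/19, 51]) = [-817, -716, -654, -477/4, -114, -621/19, 152/7, 859/18, 51, 411/8, 130, 193, 278, 458, 806, 923, 947, 951.23]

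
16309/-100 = -163 - 9/100 = -163.09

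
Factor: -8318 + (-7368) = -1 * 2^1 * 11^1 * 23^1 * 31^1 = -15686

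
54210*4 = 216840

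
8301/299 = 27 + 228/299 ≈ 27.76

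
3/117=1/39 ≈ 0.0256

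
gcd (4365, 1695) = 15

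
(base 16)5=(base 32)5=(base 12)5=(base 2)101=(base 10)5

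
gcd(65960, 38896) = 136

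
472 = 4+468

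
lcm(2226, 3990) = 211470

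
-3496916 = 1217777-4714693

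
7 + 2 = 9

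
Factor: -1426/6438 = -1*3^(-1)*23^1*29^(-1)*31^1*37^(-1) = -713/3219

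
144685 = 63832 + 80853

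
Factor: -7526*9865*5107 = -1*2^1*5^1*53^1*71^1*1973^1*5107^1 = -379164056930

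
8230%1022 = 54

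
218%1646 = 218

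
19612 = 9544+10068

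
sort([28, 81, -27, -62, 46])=[-62, -27, 28, 46, 81]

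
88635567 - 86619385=2016182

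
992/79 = 12 + 44/79 ≈ 12.56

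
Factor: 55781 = 11^2*461^1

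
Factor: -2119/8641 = -1*13^1*163^1*8641^(-1)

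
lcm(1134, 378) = 1134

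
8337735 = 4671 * 1785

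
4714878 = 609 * 7742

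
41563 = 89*467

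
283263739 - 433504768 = -150241029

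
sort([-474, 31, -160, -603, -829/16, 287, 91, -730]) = [-730, -603, -474, -160, -829/16, 31, 91, 287]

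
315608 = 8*39451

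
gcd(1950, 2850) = 150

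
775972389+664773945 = 1440746334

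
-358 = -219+-139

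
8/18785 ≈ 0.000426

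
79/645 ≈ 0.122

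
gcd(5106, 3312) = 138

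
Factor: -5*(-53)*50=2^1*5^3*53^1=13250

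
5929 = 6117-188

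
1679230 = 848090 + 831140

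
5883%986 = 953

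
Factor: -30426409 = -1*13^1*2340493^1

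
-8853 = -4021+-4832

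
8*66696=533568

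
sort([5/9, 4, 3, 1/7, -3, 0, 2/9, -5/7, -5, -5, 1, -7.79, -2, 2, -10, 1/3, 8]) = [-10, -7.79, -5, -5, -3, -2, -5/7, 0, 1/7, 2/9, 1/3, 5/9, 1, 2, 3, 4, 8]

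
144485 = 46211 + 98274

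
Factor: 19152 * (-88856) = -1 * 2^7 * 3^2 * 7^1 * 19^1 * 29^1 * 383^1 = -1701770112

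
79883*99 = 7908417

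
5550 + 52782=58332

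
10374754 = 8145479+2229275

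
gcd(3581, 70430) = 1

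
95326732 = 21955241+73371491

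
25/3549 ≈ 0.00704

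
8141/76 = 107 + 9/76 ≈ 107.12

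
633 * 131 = 82923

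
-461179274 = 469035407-930214681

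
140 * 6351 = 889140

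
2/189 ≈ 0.0106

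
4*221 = 884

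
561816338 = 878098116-316281778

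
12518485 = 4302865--8215620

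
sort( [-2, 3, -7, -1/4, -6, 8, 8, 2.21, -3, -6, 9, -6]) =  [-7, -6, -6, -6, -3, -2, -1/4, 2.21, 3, 8, 8, 9]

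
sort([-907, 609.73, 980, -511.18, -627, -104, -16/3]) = [-907, -627, -511.18, -104, -16/3, 609.73, 980]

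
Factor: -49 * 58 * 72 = -1 * 2^4 * 3^2 * 7^2 * 29^1 = -204624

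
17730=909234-891504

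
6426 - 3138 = 3288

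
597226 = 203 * 2942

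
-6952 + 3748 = -3204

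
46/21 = 2 + 4/21 ≈ 2.19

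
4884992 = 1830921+3054071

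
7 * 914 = 6398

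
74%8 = 2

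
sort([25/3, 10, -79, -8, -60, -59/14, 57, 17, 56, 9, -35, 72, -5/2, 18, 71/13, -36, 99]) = [-79, -60, -36, -35, -8, -59/14, -5/2, 71/13, 25/3, 9, 10, 17, 18, 56, 57, 72, 99]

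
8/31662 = 4/15831≈0.000253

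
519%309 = 210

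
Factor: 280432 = 2^4 * 17^1 * 1031^1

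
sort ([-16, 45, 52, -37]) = [-37, -16, 45, 52]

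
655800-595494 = 60306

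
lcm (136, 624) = 10608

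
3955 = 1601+2354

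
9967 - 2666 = 7301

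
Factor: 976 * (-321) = -1 * 2^4 * 3^1 * 61^1 * 107^1 = -313296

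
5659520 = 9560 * 592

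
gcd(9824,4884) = 4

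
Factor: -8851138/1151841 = -1*2^1*3^(-1)*43^(-1)*127^1*8929^(-1)*34847^1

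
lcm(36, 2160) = 2160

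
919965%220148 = 39373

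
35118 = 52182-17064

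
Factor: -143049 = -1 * 3^1 * 41^1 * 1163^1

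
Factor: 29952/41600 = 2^1*3^2*5^(-2) = 18/25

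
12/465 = 4/155 ≈ 0.0258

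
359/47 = 7 + 30/47 ≈ 7.64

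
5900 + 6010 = 11910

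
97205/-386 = -251-319/386≈-251.83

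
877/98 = 8+93/98 ≈ 8.95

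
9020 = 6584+2436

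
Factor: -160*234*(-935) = 2^6*3^2*5^2*11^1*13^1*17^1 = 35006400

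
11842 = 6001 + 5841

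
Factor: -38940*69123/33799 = -1*2^2*3^2*5^1*11^1*59^1*73^(-1)*463^(-1)*23041^1 = -2691649620/33799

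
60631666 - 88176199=-27544533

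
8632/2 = 4316 = 4316.00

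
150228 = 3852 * 39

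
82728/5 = 16545 + 3/5 = 16545.60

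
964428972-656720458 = 307708514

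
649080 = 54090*12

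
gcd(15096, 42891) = 51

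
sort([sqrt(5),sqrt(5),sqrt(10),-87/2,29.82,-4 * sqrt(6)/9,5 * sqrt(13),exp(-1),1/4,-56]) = [-56,-87/2,-4 * sqrt(6)/9,1/4,exp(-1),sqrt(5),sqrt(5),sqrt(10),5 * sqrt(13),29.82]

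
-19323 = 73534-92857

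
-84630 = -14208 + -70422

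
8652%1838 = 1300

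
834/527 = 1 + 307/527 ≈ 1.58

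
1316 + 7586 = 8902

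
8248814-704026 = 7544788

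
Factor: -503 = -1*503^1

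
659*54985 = 36235115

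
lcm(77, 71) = 5467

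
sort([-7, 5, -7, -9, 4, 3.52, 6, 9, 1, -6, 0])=[-9, -7, -7, -6, 0, 1, 3.52, 4, 5, 6, 9]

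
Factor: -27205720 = -1*2^3*5^1*19^1*35797^1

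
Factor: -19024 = -1 * 2^4 * 29^1 * 41^1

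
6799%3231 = 337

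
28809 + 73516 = 102325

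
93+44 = 137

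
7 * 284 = 1988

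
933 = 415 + 518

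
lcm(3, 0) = 0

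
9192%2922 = 426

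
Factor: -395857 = -1*7^1*11^1*53^1*97^1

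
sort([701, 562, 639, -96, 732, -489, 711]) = [-489, -96, 562, 639, 701, 711, 732]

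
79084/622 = 39542/311 ≈ 127.14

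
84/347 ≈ 0.242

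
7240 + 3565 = 10805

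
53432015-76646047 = -23214032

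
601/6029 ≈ 0.0997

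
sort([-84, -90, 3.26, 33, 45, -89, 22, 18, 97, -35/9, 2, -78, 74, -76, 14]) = [-90, -89, -84, -78, -76, -35/9, 2, 3.26, 14, 18, 22, 33, 45, 74, 97]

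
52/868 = 13/217≈0.0599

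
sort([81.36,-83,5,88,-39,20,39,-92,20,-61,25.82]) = [-92,-83,-61,-39,5,20,20,25.82,39,81.36,88]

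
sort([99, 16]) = [16, 99]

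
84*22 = 1848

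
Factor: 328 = 2^3*41^1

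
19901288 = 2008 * 9911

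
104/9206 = 52/4603≈0.0113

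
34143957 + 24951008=59094965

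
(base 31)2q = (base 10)88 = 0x58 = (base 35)2i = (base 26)3a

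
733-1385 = -652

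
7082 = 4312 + 2770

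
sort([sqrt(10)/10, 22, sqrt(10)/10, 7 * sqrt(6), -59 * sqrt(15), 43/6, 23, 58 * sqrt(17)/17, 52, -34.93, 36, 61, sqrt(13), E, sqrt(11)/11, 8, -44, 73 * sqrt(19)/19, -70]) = [-59 * sqrt(15), -70, -44, -34.93, sqrt(11)/11, sqrt(10)/10, sqrt(10)/10, E, sqrt(13), 43/6, 8, 58 * sqrt(17)/17, 73 * sqrt(19)/19, 7 * sqrt(6), 22, 23, 36, 52, 61]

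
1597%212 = 113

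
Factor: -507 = -1 * 3^1 * 13^2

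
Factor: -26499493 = -1*47^1*83^1*6793^1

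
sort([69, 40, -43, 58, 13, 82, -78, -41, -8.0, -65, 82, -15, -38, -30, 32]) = [-78, -65, -43, -41, -38, -30, -15, -8.0, 13, 32, 40, 58, 69, 82, 82]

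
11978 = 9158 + 2820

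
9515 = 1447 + 8068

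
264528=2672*99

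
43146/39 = 1106+4/13≈1106.31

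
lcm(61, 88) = 5368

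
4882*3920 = 19137440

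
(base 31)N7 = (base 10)720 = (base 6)3200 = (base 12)500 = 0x2D0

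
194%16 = 2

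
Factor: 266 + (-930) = -1*2^3*83^1 = -664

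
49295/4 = 12323 + 3/4 = 12323.75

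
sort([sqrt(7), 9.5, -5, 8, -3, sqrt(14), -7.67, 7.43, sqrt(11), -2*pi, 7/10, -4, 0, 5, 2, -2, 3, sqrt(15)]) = [-7.67, -2*pi, -5, -4, -3, -2, 0, 7/10, 2, sqrt(7), 3, sqrt(11), sqrt(14), sqrt(15), 5, 7.43, 8, 9.5]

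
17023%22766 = 17023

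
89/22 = 4 + 1/22 ≈ 4.05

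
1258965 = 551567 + 707398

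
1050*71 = 74550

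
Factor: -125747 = -1*41^1*3067^1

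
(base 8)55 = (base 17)2b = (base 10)45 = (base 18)29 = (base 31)1e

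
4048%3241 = 807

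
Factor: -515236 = -1*2^2*17^1*7577^1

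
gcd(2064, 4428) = 12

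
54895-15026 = 39869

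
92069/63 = 1461 + 26/63 ≈ 1461.41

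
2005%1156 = 849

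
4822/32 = 150 + 11/16 ≈ 150.69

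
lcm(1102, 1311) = 76038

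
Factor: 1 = 1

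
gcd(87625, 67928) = 1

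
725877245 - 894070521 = -168193276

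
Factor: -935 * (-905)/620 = 2^(-2) * 5^1 * 11^1 * 17^1 * 31^(-1) * 181^1 = 169235/124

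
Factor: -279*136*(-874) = 2^4*3^2*17^1*19^1*23^1*31^1 = 33163056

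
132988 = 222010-89022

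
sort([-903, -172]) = [-903, -172]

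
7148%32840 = 7148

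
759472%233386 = 59314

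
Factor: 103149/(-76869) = -1*3^(-2)*13^(-1)*157^1 = -157/117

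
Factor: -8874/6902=-1*3^2*7^ (-1)=-9/7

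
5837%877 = 575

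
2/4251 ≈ 0.000470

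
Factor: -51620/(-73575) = 2^2*3^(-3)*5^(-1)*29^1*89^1*109^(-1) = 10324/14715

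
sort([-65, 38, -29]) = [-65, -29, 38]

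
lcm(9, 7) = 63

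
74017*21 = 1554357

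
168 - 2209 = -2041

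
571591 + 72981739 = 73553330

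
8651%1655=376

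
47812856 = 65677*728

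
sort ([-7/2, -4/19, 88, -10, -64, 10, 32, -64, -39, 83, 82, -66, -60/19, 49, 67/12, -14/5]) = [-66, -64, -64, -39, -10, -7/2, -60/19, -14/5, -4/19, 67/12, 10, 32, 49, 82, 83, 88]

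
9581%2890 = 911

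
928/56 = 16+4/7 ≈ 16.57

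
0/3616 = 0 = 0.00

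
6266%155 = 66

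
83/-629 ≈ -0.132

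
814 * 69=56166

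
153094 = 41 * 3734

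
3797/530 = 7 + 87/530 ≈ 7.16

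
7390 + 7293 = 14683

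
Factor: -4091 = -1*4091^1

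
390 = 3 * 130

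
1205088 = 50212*24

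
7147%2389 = 2369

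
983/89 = 11 + 4/89 ≈ 11.04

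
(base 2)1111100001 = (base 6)4333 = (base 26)1c5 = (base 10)993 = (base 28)17d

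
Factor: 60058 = 2^1 * 30029^1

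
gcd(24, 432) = 24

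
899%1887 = 899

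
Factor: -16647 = -1*3^1*31^1*179^1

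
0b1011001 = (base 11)81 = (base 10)89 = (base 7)155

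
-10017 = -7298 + -2719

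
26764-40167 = -13403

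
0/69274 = 0 = 0.00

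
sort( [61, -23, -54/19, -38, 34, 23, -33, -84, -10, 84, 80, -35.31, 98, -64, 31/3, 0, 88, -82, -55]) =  [-84, -82, -64, -55, -38, -35.31, -33, -23, -10, -54/19, 0, 31/3, 23, 34, 61, 80, 84, 88, 98]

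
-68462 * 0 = 0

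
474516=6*79086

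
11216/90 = 5608/45 ≈ 124.62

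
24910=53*470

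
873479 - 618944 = 254535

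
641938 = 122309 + 519629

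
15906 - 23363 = -7457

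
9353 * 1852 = 17321756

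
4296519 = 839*5121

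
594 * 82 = 48708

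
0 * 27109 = 0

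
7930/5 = 1586 = 1586.00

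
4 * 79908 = 319632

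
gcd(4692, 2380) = 68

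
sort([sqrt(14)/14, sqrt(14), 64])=[sqrt(14)/14, sqrt(14), 64]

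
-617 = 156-773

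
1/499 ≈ 0.00200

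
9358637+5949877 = 15308514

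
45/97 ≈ 0.464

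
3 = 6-3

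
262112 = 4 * 65528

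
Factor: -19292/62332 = -1 * 7^1 * 13^1 * 53^1 * 15583^(-1) = -4823/15583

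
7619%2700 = 2219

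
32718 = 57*574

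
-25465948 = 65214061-90680009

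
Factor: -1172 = -1 * 2^2 * 293^1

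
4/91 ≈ 0.0440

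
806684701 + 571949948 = 1378634649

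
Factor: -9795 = -1 * 3^1 * 5^1 * 653^1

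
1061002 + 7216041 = 8277043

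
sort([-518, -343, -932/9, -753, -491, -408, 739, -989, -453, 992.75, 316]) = [-989, -753, -518, -491, -453, -408, -343, -932/9, 316, 739, 992.75]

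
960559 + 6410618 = 7371177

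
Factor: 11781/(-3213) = -1*3^(-1)*11^1 = -11/3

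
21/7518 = 1/358 ≈ 0.00279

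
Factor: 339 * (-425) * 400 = -1 * 2^4 * 3^1 * 5^4 * 17^1 * 113^1 = -57630000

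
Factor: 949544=2^3*19^1*6247^1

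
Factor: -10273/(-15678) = 2^(-1)*3^(-2)*13^(-1)*67^(-1)*10273^1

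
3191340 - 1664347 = 1526993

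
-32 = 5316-5348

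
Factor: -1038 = -1*2^1*3^1*173^1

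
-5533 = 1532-7065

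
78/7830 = 13/1305 ≈ 0.00996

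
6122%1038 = 932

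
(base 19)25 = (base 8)53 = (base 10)43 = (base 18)27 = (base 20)23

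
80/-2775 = -16/555 ≈ -0.0288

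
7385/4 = 1846 + 1/4 = 1846.25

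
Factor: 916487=11^1 * 13^2 * 17^1 * 29^1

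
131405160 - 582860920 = -451455760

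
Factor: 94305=3^1 * 5^1 * 6287^1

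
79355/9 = 8817 + 2/9 ≈ 8817.22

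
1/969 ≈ 0.00103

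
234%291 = 234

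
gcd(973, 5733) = 7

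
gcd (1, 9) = 1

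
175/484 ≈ 0.362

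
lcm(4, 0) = 0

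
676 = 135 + 541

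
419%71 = 64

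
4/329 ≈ 0.0122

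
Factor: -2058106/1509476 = -1*2^(-1)*67^1*15359^1*377369^(-1) = -1029053/754738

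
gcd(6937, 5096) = 7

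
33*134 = 4422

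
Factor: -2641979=-1*271^1*9749^1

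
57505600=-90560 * (-635)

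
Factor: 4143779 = 4143779^1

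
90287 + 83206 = 173493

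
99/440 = 9/40 = 0.225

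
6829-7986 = -1157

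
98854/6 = 16475+2/3≈16475.67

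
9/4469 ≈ 0.00201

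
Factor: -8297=-1*8297^1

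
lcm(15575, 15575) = 15575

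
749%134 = 79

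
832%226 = 154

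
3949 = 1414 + 2535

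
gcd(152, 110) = 2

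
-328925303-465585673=-794510976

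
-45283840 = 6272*(-7220)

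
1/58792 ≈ 0.0000170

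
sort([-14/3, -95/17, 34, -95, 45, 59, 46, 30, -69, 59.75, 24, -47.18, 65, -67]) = [-95, -69, -67, -47.18, -95/17, -14/3, 24, 30, 34, 45, 46, 59, 59.75, 65]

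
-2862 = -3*954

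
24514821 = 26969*909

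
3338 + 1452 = 4790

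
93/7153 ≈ 0.0130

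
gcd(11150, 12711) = 223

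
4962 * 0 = 0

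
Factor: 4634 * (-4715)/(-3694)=5^1 * 7^1 * 23^1 * 41^1 * 331^1 * 1847^(-1)=10924655/1847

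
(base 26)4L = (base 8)175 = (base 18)6H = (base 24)55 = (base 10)125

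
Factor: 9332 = 2^2*2333^1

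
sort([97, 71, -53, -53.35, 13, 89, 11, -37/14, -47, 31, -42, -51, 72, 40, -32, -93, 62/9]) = [-93, -53.35, -53, -51, -47, -42, -32, -37/14, 62/9, 11, 13, 31, 40, 71, 72, 89, 97]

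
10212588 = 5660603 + 4551985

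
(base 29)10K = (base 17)2GB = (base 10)861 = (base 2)1101011101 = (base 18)2BF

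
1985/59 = 33 + 38/59 ≈ 33.64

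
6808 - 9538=-2730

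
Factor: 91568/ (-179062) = -1*2^3*13^ (-1)*59^1*71^ (-1) = -472/923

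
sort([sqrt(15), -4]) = [-4, sqrt(15)]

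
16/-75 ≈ -0.213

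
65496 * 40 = 2619840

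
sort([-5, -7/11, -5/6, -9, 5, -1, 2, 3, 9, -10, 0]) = [-10, -9, -5, -1, -5/6, -7/11, 0, 2, 3, 5, 9]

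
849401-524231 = 325170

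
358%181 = 177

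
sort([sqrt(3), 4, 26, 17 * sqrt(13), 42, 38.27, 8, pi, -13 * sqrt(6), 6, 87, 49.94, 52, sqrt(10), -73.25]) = [-73.25, -13 * sqrt(6), sqrt(3), pi, sqrt(10), 4, 6, 8, 26, 38.27, 42, 49.94, 52, 17 * sqrt(13), 87]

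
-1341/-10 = 134 + 1/10 = 134.10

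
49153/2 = 24576 + 1/2 = 24576.50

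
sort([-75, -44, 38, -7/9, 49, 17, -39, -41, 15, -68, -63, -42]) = [-75, -68, -63, -44, -42, -41, -39, -7/9, 15, 17, 38, 49]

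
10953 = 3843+7110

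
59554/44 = 2707/2 = 1353.50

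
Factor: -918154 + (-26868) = -1*2^1*13^1*19^1*1913^1 = -945022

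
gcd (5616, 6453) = 27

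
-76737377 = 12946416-89683793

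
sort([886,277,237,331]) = [237,277,331,886]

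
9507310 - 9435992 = 71318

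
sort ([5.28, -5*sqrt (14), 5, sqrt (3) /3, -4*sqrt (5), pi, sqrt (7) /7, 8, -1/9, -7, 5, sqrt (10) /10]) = [-5*sqrt (14), -4*sqrt (5), -7, -1/9, sqrt (10) /10, sqrt (7) /7, sqrt (3) /3, pi, 5, 5, 5.28, 8]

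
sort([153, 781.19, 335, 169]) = [153, 169, 335, 781.19]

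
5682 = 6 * 947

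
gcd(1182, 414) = 6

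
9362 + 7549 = 16911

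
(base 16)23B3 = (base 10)9139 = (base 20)12GJ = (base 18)1A3D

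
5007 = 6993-1986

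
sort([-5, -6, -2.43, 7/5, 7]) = [-6, -5, -2.43, 7/5, 7]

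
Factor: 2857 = 2857^1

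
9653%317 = 143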